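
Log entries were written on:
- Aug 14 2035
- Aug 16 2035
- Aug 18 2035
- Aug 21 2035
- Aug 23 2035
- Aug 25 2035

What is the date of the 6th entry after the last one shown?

The gap pattern 2, 2, 3, 2, 2 repeats every 3 events.
These are the Tuesdays, Thursdays and Saturdays of each week.
The following Tuesday is Aug 28 2035.
Next Thursday: Aug 30 2035.
Next Saturday: Sep 1 2035.
The following Tuesday is Sep 4 2035.
The following Thursday is Sep 6 2035.
The following Saturday is Sep 8 2035.

Sep 8 2035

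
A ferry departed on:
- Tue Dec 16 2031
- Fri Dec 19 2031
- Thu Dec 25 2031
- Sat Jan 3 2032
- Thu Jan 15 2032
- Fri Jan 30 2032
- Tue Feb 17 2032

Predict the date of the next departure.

Gaps: 3, 6, 9, 12, 15, 18 days — each gap is 3 larger than the previous one.
Next gap: 21 days. Tue Feb 17 2032 + 21 days = Tue Mar 9 2032.

Tue Mar 9 2032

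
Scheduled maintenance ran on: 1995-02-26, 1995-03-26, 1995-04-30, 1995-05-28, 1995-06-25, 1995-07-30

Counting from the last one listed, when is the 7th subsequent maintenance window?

These are Sundays with 28, 35, 28, 28, 35-day gaps.
Each is the final Sunday of its month — 1995-04-30 is past the 28th, so '4th Sunday' doesn't fit.
August 1995 ends with Sunday 1995-08-27.
September 1995 ends with Sunday 1995-09-24.
Last Sunday of October 1995: 1995-10-29.
November 1995 ends with Sunday 1995-11-26.
December 1995 ends with Sunday 1995-12-31.
Last Sunday of January 1996: 1996-01-28.
Last Sunday of February 1996: 1996-02-25.

1996-02-25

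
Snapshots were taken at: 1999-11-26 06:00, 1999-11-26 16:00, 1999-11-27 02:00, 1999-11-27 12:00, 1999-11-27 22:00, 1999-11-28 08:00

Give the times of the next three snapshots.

The interval is a steady 10 hours (10, 10, 10, 10, 10).
1999-11-28 08:00 + 10 h = 1999-11-28 18:00.
1999-11-28 18:00 + 10 h = 1999-11-29 04:00.
1999-11-29 04:00 + 10 h = 1999-11-29 14:00.

1999-11-28 18:00, 1999-11-29 04:00, 1999-11-29 14:00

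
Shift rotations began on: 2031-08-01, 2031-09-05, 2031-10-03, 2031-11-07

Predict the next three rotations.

2031-12-05, 2032-01-02, 2032-02-06

Gaps: 35, 28, 35 days — a mix of 28 and 35. Every date is a Friday.
Each is the 1st Friday of its month.
December 2031 — 1st Friday is 2031-12-05.
1st Friday of January 2032: 2032-01-02.
February 2032 — 1st Friday is 2032-02-06.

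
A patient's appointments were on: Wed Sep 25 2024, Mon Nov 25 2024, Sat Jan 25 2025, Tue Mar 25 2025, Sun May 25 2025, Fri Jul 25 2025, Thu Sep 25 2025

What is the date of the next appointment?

Each date is the 25th; the gaps (61, 61, 59, 61, 61, 62) track the month lengths.
The rule is the 25th of every 2 months.
November 2025: Tue Nov 25 2025.

Tue Nov 25 2025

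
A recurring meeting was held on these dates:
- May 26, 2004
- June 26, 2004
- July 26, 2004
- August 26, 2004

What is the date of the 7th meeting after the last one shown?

March 26, 2005

Gaps: 31, 30, 31 days — not constant. Every event is on the 26th of the month.
Pattern: the 26th of each month.
Next: September 2004 → September 26, 2004.
Next: October 2004 → October 26, 2004.
Next: November 2004 → November 26, 2004.
December 2004: December 26, 2004.
Next: January 2005 → January 26, 2005.
February 2005: February 26, 2005.
March 2005: March 26, 2005.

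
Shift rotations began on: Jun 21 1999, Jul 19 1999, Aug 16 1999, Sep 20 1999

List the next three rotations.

Oct 18 1999, Nov 15 1999, Dec 20 1999

All dates are Mondays, 28, 28, 35 days apart.
Specifically, the 3rd Monday of each month.
3rd Monday of October 1999: Oct 18 1999.
3rd Monday of November 1999: Nov 15 1999.
3rd Monday of December 1999: Dec 20 1999.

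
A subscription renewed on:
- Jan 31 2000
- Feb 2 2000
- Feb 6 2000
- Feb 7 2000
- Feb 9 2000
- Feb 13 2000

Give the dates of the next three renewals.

Feb 14 2000, Feb 16 2000, Feb 20 2000

Every event lands on a Monday or Wednesday or Sunday (gaps cycle 2, 4, 1, 2, 4).
So the schedule is: every Monday, Wednesday and Sunday.
Next Monday: Feb 14 2000.
The following Wednesday is Feb 16 2000.
Next Sunday: Feb 20 2000.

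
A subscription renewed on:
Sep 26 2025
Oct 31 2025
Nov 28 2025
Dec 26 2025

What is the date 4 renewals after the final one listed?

Apr 24 2026

All Fridays; the gaps (35, 28, 28) vary with month length.
This is the last Friday of each month.
Last Friday of January 2026: Jan 30 2026.
Last Friday of February 2026: Feb 27 2026.
March 2026 ends with Friday Mar 27 2026.
Last Friday of April 2026: Apr 24 2026.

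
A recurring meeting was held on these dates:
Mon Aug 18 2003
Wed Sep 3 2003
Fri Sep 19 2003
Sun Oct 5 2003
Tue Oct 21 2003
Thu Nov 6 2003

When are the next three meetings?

The spacing is 16, 16, 16, 16, 16 days — always 16 days.
Thu Nov 6 2003 + 16 days = Sat Nov 22 2003.
Sat Nov 22 2003 + 16 days = Mon Dec 8 2003.
Mon Dec 8 2003 + 16 days = Wed Dec 24 2003.

Sat Nov 22 2003, Mon Dec 8 2003, Wed Dec 24 2003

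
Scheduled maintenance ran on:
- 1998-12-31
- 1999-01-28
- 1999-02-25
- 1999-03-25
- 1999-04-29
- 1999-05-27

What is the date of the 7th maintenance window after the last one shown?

These are Thursdays with 28, 28, 28, 35, 28-day gaps.
Each is the final Thursday of its month — 1998-12-31 is past the 28th, so '4th Thursday' doesn't fit.
Last Thursday of June 1999: 1999-06-24.
July 1999 ends with Thursday 1999-07-29.
Last Thursday of August 1999: 1999-08-26.
September 1999 ends with Thursday 1999-09-30.
Last Thursday of October 1999: 1999-10-28.
Last Thursday of November 1999: 1999-11-25.
December 1999 ends with Thursday 1999-12-30.

1999-12-30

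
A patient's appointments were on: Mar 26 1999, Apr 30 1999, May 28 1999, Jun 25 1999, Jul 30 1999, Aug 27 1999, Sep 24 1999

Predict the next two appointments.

Oct 29 1999, Nov 26 1999

These are Fridays with 35, 28, 28, 35, 28, 28-day gaps.
Each is the final Friday of its month — Apr 30 1999 is past the 28th, so '4th Friday' doesn't fit.
Last Friday of October 1999: Oct 29 1999.
Last Friday of November 1999: Nov 26 1999.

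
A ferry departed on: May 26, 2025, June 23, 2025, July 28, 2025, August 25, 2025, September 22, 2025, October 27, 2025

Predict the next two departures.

November 24, 2025; December 22, 2025

These are Mondays at 28- or 35-day spacing (28, 35, 28, 28, 35).
The pattern: 4th Monday of the month.
November 2025 — 4th Monday is November 24, 2025.
December 2025 — 4th Monday is December 22, 2025.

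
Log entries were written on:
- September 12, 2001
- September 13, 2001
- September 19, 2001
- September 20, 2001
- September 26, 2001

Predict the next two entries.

Gaps: 1, 6, 1, 6 days — not constant, but cyclic with period 2.
The events fall on every Wednesday and Thursday.
The following Thursday is September 27, 2001.
The following Wednesday is October 3, 2001.

September 27, 2001; October 3, 2001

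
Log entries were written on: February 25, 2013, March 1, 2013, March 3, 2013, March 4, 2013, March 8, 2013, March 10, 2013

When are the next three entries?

Gaps: 4, 2, 1, 4, 2 days — not constant, but cyclic with period 3.
The events fall on every Monday, Friday and Sunday.
Next Monday: March 11, 2013.
Next Friday: March 15, 2013.
Next Sunday: March 17, 2013.

March 11, 2013; March 15, 2013; March 17, 2013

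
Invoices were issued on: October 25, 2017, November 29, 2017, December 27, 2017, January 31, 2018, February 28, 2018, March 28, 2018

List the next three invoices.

Every date is a Wednesday; gaps 35, 28, 35, 28, 28 days.
Each is the last Wednesday of its month (at least one falls on the 29th or later, ruling out '4th Wednesday').
April 2018 ends with Wednesday April 25, 2018.
Last Wednesday of May 2018: May 30, 2018.
June 2018 ends with Wednesday June 27, 2018.

April 25, 2018; May 30, 2018; June 27, 2018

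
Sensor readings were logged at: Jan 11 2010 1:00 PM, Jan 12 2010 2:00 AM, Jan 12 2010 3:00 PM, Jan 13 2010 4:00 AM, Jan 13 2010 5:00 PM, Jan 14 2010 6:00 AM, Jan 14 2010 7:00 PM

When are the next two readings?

Jan 15 2010 8:00 AM, Jan 15 2010 9:00 PM

Spacing: 13, 13, 13, 13, 13, 13 h — constant 13 h.
Jan 14 2010 7:00 PM + 13 h = Jan 15 2010 8:00 AM.
Jan 15 2010 8:00 AM + 13 h = Jan 15 2010 9:00 PM.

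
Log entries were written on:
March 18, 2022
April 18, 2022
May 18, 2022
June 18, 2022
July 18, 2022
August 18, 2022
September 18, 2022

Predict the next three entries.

Each date is the 18th; the gaps (31, 30, 31, 30, 31, 31) track the month lengths.
The rule is the 18th of each month.
October 2022: October 18, 2022.
November 2022: November 18, 2022.
Next: December 2022 → December 18, 2022.

October 18, 2022; November 18, 2022; December 18, 2022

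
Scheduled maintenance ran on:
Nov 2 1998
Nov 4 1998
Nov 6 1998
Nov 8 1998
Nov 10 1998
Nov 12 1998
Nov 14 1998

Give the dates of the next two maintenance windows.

Nov 16 1998, Nov 18 1998

Gaps between consecutive events: 2, 2, 2, 2, 2, 2 days — a constant 2-day interval.
Nov 14 1998 + 2 days = Nov 16 1998.
Nov 16 1998 + 2 days = Nov 18 1998.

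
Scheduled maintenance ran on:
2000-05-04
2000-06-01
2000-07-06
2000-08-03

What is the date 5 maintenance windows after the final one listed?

Gaps: 28, 35, 28 days — a mix of 28 and 35. Every date is a Thursday.
Each is the 1st Thursday of its month.
September 2000 — 1st Thursday is 2000-09-07.
October 2000 — 1st Thursday is 2000-10-05.
November 2000 — 1st Thursday is 2000-11-02.
1st Thursday of December 2000: 2000-12-07.
1st Thursday of January 2001: 2001-01-04.

2001-01-04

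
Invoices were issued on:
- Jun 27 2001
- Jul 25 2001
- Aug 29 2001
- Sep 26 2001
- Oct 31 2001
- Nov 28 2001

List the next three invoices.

Every date is a Wednesday; gaps 28, 35, 28, 35, 28 days.
Each is the last Wednesday of its month (at least one falls on the 29th or later, ruling out '4th Wednesday').
Last Wednesday of December 2001: Dec 26 2001.
Last Wednesday of January 2002: Jan 30 2002.
Last Wednesday of February 2002: Feb 27 2002.

Dec 26 2001, Jan 30 2002, Feb 27 2002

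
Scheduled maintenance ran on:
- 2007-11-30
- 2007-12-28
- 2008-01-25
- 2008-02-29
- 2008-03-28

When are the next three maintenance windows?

2008-04-25, 2008-05-30, 2008-06-27

All Fridays; the gaps (28, 28, 35, 28) vary with month length.
This is the last Friday of each month.
April 2008 ends with Friday 2008-04-25.
May 2008 ends with Friday 2008-05-30.
Last Friday of June 2008: 2008-06-27.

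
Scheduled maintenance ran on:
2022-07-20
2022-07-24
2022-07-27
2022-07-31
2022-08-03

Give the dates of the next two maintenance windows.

Every event lands on a Wednesday or Sunday (gaps cycle 4, 3, 4, 3).
So the schedule is: every Wednesday and Sunday.
The following Sunday is 2022-08-07.
Next Wednesday: 2022-08-10.

2022-08-07, 2022-08-10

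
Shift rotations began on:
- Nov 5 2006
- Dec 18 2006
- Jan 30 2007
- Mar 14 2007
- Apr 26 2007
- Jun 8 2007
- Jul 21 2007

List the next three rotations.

The spacing is 43, 43, 43, 43, 43, 43 days — always 43 days.
Jul 21 2007 + 43 days = Sep 2 2007.
Sep 2 2007 + 43 days = Oct 15 2007.
Oct 15 2007 + 43 days = Nov 27 2007.

Sep 2 2007, Oct 15 2007, Nov 27 2007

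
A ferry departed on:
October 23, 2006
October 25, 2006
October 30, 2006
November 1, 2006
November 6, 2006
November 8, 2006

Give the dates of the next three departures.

The gap pattern 2, 5, 2, 5, 2 repeats every 2 events.
These are the Mondays and Wednesdays of each week.
Next Monday: November 13, 2006.
The following Wednesday is November 15, 2006.
Next Monday: November 20, 2006.

November 13, 2006; November 15, 2006; November 20, 2006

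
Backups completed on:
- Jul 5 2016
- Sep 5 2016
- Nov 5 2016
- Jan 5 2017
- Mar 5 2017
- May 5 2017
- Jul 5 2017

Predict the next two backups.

Sep 5 2017, Nov 5 2017

Each date is the 5th; the gaps (62, 61, 61, 59, 61, 61) track the month lengths.
The rule is the 5th of every 2 months.
Next: September 2017 → Sep 5 2017.
Next: November 2017 → Nov 5 2017.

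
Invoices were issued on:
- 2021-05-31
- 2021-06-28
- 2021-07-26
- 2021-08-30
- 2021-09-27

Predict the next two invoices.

Every date is a Monday; gaps 28, 28, 35, 28 days.
Each is the last Monday of its month (at least one falls on the 29th or later, ruling out '4th Monday').
October 2021 ends with Monday 2021-10-25.
Last Monday of November 2021: 2021-11-29.

2021-10-25, 2021-11-29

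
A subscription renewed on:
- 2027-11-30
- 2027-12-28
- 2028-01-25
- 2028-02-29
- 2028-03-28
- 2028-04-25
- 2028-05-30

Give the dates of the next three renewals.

2028-06-27, 2028-07-25, 2028-08-29

All Tuesdays; the gaps (28, 28, 35, 28, 28, 35) vary with month length.
This is the last Tuesday of each month.
June 2028 ends with Tuesday 2028-06-27.
Last Tuesday of July 2028: 2028-07-25.
Last Tuesday of August 2028: 2028-08-29.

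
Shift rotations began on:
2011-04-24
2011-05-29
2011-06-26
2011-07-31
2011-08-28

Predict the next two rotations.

2011-09-25, 2011-10-30

All Sundays; the gaps (35, 28, 35, 28) vary with month length.
This is the last Sunday of each month.
September 2011 ends with Sunday 2011-09-25.
October 2011 ends with Sunday 2011-10-30.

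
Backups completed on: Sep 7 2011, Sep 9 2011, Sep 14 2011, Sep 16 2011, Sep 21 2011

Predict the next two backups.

Every event lands on a Wednesday or Friday (gaps cycle 2, 5, 2, 5).
So the schedule is: every Wednesday and Friday.
The following Friday is Sep 23 2011.
Next Wednesday: Sep 28 2011.

Sep 23 2011, Sep 28 2011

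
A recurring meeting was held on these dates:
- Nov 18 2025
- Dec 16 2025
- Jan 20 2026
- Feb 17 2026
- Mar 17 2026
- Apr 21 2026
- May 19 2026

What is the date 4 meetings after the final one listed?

Sep 15 2026

All dates are Tuesdays, 28, 35, 28, 28, 35, 28 days apart.
Specifically, the 3rd Tuesday of each month.
3rd Tuesday of June 2026: Jun 16 2026.
3rd Tuesday of July 2026: Jul 21 2026.
3rd Tuesday of August 2026: Aug 18 2026.
September 2026 — 3rd Tuesday is Sep 15 2026.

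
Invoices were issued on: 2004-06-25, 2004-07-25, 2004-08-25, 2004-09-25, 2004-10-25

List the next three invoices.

Each date is the 25th; the gaps (30, 31, 31, 30) track the month lengths.
The rule is the 25th of each month.
November 2004: 2004-11-25.
Next: December 2004 → 2004-12-25.
Next: January 2005 → 2005-01-25.

2004-11-25, 2004-12-25, 2005-01-25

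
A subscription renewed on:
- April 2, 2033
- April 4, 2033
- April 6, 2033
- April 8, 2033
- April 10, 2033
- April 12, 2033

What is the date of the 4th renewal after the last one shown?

April 20, 2033

Gaps between consecutive events: 2, 2, 2, 2, 2 days — a constant 2-day interval.
April 12, 2033 + 2 days = April 14, 2033.
April 14, 2033 + 2 days = April 16, 2033.
April 16, 2033 + 2 days = April 18, 2033.
April 18, 2033 + 2 days = April 20, 2033.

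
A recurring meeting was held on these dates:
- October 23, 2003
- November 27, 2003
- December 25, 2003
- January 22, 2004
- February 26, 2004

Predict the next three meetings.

March 25, 2004; April 22, 2004; May 27, 2004

Gaps: 35, 28, 28, 35 days — a mix of 28 and 35. Every date is a Thursday.
Each is the 4th Thursday of its month.
4th Thursday of March 2004: March 25, 2004.
April 2004 — 4th Thursday is April 22, 2004.
May 2004 — 4th Thursday is May 27, 2004.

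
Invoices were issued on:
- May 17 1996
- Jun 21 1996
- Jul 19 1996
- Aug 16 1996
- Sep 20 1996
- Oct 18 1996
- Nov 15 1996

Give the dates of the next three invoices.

These are Fridays at 28- or 35-day spacing (35, 28, 28, 35, 28, 28).
The pattern: 3rd Friday of the month.
December 1996 — 3rd Friday is Dec 20 1996.
3rd Friday of January 1997: Jan 17 1997.
3rd Friday of February 1997: Feb 21 1997.

Dec 20 1996, Jan 17 1997, Feb 21 1997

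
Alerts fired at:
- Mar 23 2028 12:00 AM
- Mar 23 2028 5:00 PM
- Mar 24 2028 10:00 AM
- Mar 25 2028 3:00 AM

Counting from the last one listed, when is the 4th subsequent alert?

Mar 27 2028 11:00 PM

The interval is a steady 17 hours (17, 17, 17).
Mar 25 2028 3:00 AM + 17 h = Mar 25 2028 8:00 PM.
Mar 25 2028 8:00 PM + 17 h = Mar 26 2028 1:00 PM.
Mar 26 2028 1:00 PM + 17 h = Mar 27 2028 6:00 AM.
Mar 27 2028 6:00 AM + 17 h = Mar 27 2028 11:00 PM.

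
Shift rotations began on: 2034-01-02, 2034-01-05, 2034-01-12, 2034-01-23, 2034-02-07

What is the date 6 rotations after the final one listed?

2034-07-31

Intervals are 3, 7, 11, 15 days — an arithmetic progression with common difference 4.
Next gap: 19 days. 2034-02-07 + 19 days = 2034-02-26.
Next gap: 23 days. 2034-02-26 + 23 days = 2034-03-21.
Next gap: 27 days. 2034-03-21 + 27 days = 2034-04-17.
Next gap: 31 days. 2034-04-17 + 31 days = 2034-05-18.
Next gap: 35 days. 2034-05-18 + 35 days = 2034-06-22.
Next gap: 39 days. 2034-06-22 + 39 days = 2034-07-31.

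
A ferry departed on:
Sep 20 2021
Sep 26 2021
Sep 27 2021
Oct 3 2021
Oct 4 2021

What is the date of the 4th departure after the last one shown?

The gap pattern 6, 1, 6, 1 repeats every 2 events.
These are the Mondays and Sundays of each week.
The following Sunday is Oct 10 2021.
Next Monday: Oct 11 2021.
The following Sunday is Oct 17 2021.
Next Monday: Oct 18 2021.

Oct 18 2021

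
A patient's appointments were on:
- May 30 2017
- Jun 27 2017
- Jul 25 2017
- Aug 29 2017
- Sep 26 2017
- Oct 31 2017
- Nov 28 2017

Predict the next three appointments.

Dec 26 2017, Jan 30 2018, Feb 27 2018

All Tuesdays; the gaps (28, 28, 35, 28, 35, 28) vary with month length.
This is the last Tuesday of each month.
December 2017 ends with Tuesday Dec 26 2017.
January 2018 ends with Tuesday Jan 30 2018.
February 2018 ends with Tuesday Feb 27 2018.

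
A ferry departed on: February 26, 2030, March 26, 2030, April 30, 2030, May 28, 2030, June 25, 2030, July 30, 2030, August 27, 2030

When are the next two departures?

Every date is a Tuesday; gaps 28, 35, 28, 28, 35, 28 days.
Each is the last Tuesday of its month (at least one falls on the 29th or later, ruling out '4th Tuesday').
September 2030 ends with Tuesday September 24, 2030.
October 2030 ends with Tuesday October 29, 2030.

September 24, 2030; October 29, 2030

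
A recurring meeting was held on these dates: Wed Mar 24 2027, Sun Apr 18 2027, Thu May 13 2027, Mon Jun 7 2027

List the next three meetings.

The spacing is 25, 25, 25 days — always 25 days.
Mon Jun 7 2027 + 25 days = Fri Jul 2 2027.
Fri Jul 2 2027 + 25 days = Tue Jul 27 2027.
Tue Jul 27 2027 + 25 days = Sat Aug 21 2027.

Fri Jul 2 2027, Tue Jul 27 2027, Sat Aug 21 2027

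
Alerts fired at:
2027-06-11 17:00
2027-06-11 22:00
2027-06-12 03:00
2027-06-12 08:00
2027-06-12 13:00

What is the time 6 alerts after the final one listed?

2027-06-13 19:00

Spacing: 5, 5, 5, 5 h — constant 5 h.
2027-06-12 13:00 + 5 h = 2027-06-12 18:00.
2027-06-12 18:00 + 5 h = 2027-06-12 23:00.
2027-06-12 23:00 + 5 h = 2027-06-13 04:00.
2027-06-13 04:00 + 5 h = 2027-06-13 09:00.
2027-06-13 09:00 + 5 h = 2027-06-13 14:00.
2027-06-13 14:00 + 5 h = 2027-06-13 19:00.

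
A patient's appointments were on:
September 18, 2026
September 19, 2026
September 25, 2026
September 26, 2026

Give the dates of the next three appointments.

October 2, 2026; October 3, 2026; October 9, 2026

Gaps: 1, 6, 1 days — not constant, but cyclic with period 2.
The events fall on every Friday and Saturday.
The following Friday is October 2, 2026.
Next Saturday: October 3, 2026.
The following Friday is October 9, 2026.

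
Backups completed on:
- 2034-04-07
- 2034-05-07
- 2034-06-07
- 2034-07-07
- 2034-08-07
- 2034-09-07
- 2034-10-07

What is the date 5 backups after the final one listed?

The day-of-month is always 7 (30, 31, 30, 31, 31, 30 days between events).
So this recurs on the 7th of each month.
Next: November 2034 → 2034-11-07.
Next: December 2034 → 2034-12-07.
January 2035: 2035-01-07.
Next: February 2035 → 2035-02-07.
March 2035: 2035-03-07.

2035-03-07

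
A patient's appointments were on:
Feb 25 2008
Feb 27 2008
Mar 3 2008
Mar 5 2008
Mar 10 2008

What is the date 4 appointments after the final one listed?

Every event lands on a Monday or Wednesday (gaps cycle 2, 5, 2, 5).
So the schedule is: every Monday and Wednesday.
The following Wednesday is Mar 12 2008.
Next Monday: Mar 17 2008.
Next Wednesday: Mar 19 2008.
Next Monday: Mar 24 2008.

Mar 24 2008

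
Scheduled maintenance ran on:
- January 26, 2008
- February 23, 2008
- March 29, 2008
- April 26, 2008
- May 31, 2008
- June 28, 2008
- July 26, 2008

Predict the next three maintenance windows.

These are Saturdays with 28, 35, 28, 35, 28, 28-day gaps.
Each is the final Saturday of its month — March 29, 2008 is past the 28th, so '4th Saturday' doesn't fit.
August 2008 ends with Saturday August 30, 2008.
September 2008 ends with Saturday September 27, 2008.
Last Saturday of October 2008: October 25, 2008.

August 30, 2008; September 27, 2008; October 25, 2008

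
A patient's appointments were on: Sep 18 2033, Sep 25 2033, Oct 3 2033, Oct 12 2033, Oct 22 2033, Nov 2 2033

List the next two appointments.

Nov 14 2033, Nov 27 2033

Gaps: 7, 8, 9, 10, 11 days — each gap is 1 larger than the previous one.
Next gap: 12 days. Nov 2 2033 + 12 days = Nov 14 2033.
Next gap: 13 days. Nov 14 2033 + 13 days = Nov 27 2033.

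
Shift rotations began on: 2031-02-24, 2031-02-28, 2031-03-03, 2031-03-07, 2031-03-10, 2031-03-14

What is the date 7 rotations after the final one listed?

2031-04-07

Gaps: 4, 3, 4, 3, 4 days — not constant, but cyclic with period 2.
The events fall on every Monday and Friday.
The following Monday is 2031-03-17.
The following Friday is 2031-03-21.
The following Monday is 2031-03-24.
The following Friday is 2031-03-28.
The following Monday is 2031-03-31.
The following Friday is 2031-04-04.
Next Monday: 2031-04-07.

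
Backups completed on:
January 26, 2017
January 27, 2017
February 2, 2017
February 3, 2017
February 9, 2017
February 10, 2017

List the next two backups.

Every event lands on a Thursday or Friday (gaps cycle 1, 6, 1, 6, 1).
So the schedule is: every Thursday and Friday.
Next Thursday: February 16, 2017.
The following Friday is February 17, 2017.

February 16, 2017; February 17, 2017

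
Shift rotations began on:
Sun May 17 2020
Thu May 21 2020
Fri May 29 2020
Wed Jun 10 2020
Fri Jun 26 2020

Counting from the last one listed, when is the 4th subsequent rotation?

Thu Oct 8 2020

Intervals are 4, 8, 12, 16 days — an arithmetic progression with common difference 4.
Next gap: 20 days. Fri Jun 26 2020 + 20 days = Thu Jul 16 2020.
Next gap: 24 days. Thu Jul 16 2020 + 24 days = Sun Aug 9 2020.
Next gap: 28 days. Sun Aug 9 2020 + 28 days = Sun Sep 6 2020.
Next gap: 32 days. Sun Sep 6 2020 + 32 days = Thu Oct 8 2020.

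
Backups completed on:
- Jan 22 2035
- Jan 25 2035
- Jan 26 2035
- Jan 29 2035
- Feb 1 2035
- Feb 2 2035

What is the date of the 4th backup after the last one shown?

Every event lands on a Monday or Thursday or Friday (gaps cycle 3, 1, 3, 3, 1).
So the schedule is: every Monday, Thursday and Friday.
The following Monday is Feb 5 2035.
The following Thursday is Feb 8 2035.
Next Friday: Feb 9 2035.
The following Monday is Feb 12 2035.

Feb 12 2035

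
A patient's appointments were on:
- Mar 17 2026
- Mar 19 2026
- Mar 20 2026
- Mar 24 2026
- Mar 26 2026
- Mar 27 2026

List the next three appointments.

Mar 31 2026, Apr 2 2026, Apr 3 2026

The gap pattern 2, 1, 4, 2, 1 repeats every 3 events.
These are the Tuesdays, Thursdays and Fridays of each week.
Next Tuesday: Mar 31 2026.
Next Thursday: Apr 2 2026.
The following Friday is Apr 3 2026.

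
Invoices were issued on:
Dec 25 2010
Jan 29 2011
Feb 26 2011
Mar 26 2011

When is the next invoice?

Apr 30 2011

All Saturdays; the gaps (35, 28, 28) vary with month length.
This is the last Saturday of each month.
April 2011 ends with Saturday Apr 30 2011.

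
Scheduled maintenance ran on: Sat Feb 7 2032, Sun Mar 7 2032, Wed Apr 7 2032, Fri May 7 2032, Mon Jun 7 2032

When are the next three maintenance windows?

Wed Jul 7 2032, Sat Aug 7 2032, Tue Sep 7 2032

The day-of-month is always 7 (29, 31, 30, 31 days between events).
So this recurs on the 7th of each month.
July 2032: Wed Jul 7 2032.
August 2032: Sat Aug 7 2032.
Next: September 2032 → Tue Sep 7 2032.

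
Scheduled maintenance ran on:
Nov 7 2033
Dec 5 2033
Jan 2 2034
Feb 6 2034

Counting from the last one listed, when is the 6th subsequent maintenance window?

Gaps: 28, 28, 35 days — a mix of 28 and 35. Every date is a Monday.
Each is the 1st Monday of its month.
March 2034 — 1st Monday is Mar 6 2034.
April 2034 — 1st Monday is Apr 3 2034.
May 2034 — 1st Monday is May 1 2034.
1st Monday of June 2034: Jun 5 2034.
July 2034 — 1st Monday is Jul 3 2034.
August 2034 — 1st Monday is Aug 7 2034.

Aug 7 2034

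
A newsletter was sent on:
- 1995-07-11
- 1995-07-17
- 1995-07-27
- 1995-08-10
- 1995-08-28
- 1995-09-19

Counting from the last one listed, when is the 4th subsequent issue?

1996-01-25

Intervals are 6, 10, 14, 18, 22 days — an arithmetic progression with common difference 4.
Next gap: 26 days. 1995-09-19 + 26 days = 1995-10-15.
Next gap: 30 days. 1995-10-15 + 30 days = 1995-11-14.
Next gap: 34 days. 1995-11-14 + 34 days = 1995-12-18.
Next gap: 38 days. 1995-12-18 + 38 days = 1996-01-25.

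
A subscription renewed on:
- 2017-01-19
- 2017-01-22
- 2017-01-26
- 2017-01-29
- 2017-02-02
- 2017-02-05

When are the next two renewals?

2017-02-09, 2017-02-12

Gaps: 3, 4, 3, 4, 3 days — not constant, but cyclic with period 2.
The events fall on every Thursday and Sunday.
Next Thursday: 2017-02-09.
The following Sunday is 2017-02-12.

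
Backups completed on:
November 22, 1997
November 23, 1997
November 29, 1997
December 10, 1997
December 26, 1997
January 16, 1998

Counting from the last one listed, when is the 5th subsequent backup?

July 15, 1998

Intervals are 1, 6, 11, 16, 21 days — an arithmetic progression with common difference 5.
Next gap: 26 days. January 16, 1998 + 26 days = February 11, 1998.
Next gap: 31 days. February 11, 1998 + 31 days = March 14, 1998.
Next gap: 36 days. March 14, 1998 + 36 days = April 19, 1998.
Next gap: 41 days. April 19, 1998 + 41 days = May 30, 1998.
Next gap: 46 days. May 30, 1998 + 46 days = July 15, 1998.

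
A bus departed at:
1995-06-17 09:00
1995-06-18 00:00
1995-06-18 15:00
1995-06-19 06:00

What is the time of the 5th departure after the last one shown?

The interval is a steady 15 hours (15, 15, 15).
1995-06-19 06:00 + 15 h = 1995-06-19 21:00.
1995-06-19 21:00 + 15 h = 1995-06-20 12:00.
1995-06-20 12:00 + 15 h = 1995-06-21 03:00.
1995-06-21 03:00 + 15 h = 1995-06-21 18:00.
1995-06-21 18:00 + 15 h = 1995-06-22 09:00.

1995-06-22 09:00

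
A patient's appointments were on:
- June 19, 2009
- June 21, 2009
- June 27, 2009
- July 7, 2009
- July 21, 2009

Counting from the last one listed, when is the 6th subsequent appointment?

January 5, 2010

The spacing grows by 4 each time: 2, 6, 10, 14 days.
Next gap: 18 days. July 21, 2009 + 18 days = August 8, 2009.
Next gap: 22 days. August 8, 2009 + 22 days = August 30, 2009.
Next gap: 26 days. August 30, 2009 + 26 days = September 25, 2009.
Next gap: 30 days. September 25, 2009 + 30 days = October 25, 2009.
Next gap: 34 days. October 25, 2009 + 34 days = November 28, 2009.
Next gap: 38 days. November 28, 2009 + 38 days = January 5, 2010.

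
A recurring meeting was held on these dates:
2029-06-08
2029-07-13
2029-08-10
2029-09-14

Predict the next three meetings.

All dates are Fridays, 35, 28, 35 days apart.
Specifically, the 2nd Friday of each month.
2nd Friday of October 2029: 2029-10-12.
2nd Friday of November 2029: 2029-11-09.
2nd Friday of December 2029: 2029-12-14.

2029-10-12, 2029-11-09, 2029-12-14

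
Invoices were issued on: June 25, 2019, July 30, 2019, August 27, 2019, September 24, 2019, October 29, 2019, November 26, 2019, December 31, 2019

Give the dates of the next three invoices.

These are Tuesdays with 35, 28, 28, 35, 28, 35-day gaps.
Each is the final Tuesday of its month — July 30, 2019 is past the 28th, so '4th Tuesday' doesn't fit.
Last Tuesday of January 2020: January 28, 2020.
Last Tuesday of February 2020: February 25, 2020.
Last Tuesday of March 2020: March 31, 2020.

January 28, 2020; February 25, 2020; March 31, 2020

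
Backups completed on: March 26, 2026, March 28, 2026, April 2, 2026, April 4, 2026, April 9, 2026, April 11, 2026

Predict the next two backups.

The gap pattern 2, 5, 2, 5, 2 repeats every 2 events.
These are the Thursdays and Saturdays of each week.
The following Thursday is April 16, 2026.
The following Saturday is April 18, 2026.

April 16, 2026; April 18, 2026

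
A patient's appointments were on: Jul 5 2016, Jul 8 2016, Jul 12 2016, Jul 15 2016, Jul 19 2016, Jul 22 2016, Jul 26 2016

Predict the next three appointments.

Gaps: 3, 4, 3, 4, 3, 4 days — not constant, but cyclic with period 2.
The events fall on every Tuesday and Friday.
The following Friday is Jul 29 2016.
The following Tuesday is Aug 2 2016.
The following Friday is Aug 5 2016.

Jul 29 2016, Aug 2 2016, Aug 5 2016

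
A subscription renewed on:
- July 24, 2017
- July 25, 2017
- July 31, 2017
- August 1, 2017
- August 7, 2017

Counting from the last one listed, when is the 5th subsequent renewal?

August 22, 2017

Gaps: 1, 6, 1, 6 days — not constant, but cyclic with period 2.
The events fall on every Monday and Tuesday.
The following Tuesday is August 8, 2017.
The following Monday is August 14, 2017.
Next Tuesday: August 15, 2017.
Next Monday: August 21, 2017.
The following Tuesday is August 22, 2017.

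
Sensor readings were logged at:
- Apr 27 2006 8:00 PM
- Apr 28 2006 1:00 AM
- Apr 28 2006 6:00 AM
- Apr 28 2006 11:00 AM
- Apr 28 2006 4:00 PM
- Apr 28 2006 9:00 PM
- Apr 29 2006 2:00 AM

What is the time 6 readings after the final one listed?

The interval is a steady 5 hours (5, 5, 5, 5, 5, 5).
Apr 29 2006 2:00 AM + 5 h = Apr 29 2006 7:00 AM.
Apr 29 2006 7:00 AM + 5 h = Apr 29 2006 12:00 PM.
Apr 29 2006 12:00 PM + 5 h = Apr 29 2006 5:00 PM.
Apr 29 2006 5:00 PM + 5 h = Apr 29 2006 10:00 PM.
Apr 29 2006 10:00 PM + 5 h = Apr 30 2006 3:00 AM.
Apr 30 2006 3:00 AM + 5 h = Apr 30 2006 8:00 AM.

Apr 30 2006 8:00 AM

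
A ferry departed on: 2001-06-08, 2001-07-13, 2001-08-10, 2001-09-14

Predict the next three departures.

2001-10-12, 2001-11-09, 2001-12-14

Gaps: 35, 28, 35 days — a mix of 28 and 35. Every date is a Friday.
Each is the 2nd Friday of its month.
October 2001 — 2nd Friday is 2001-10-12.
2nd Friday of November 2001: 2001-11-09.
December 2001 — 2nd Friday is 2001-12-14.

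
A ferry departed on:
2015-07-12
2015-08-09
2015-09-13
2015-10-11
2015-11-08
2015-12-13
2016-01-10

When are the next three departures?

All dates are Sundays, 28, 35, 28, 28, 35, 28 days apart.
Specifically, the 2nd Sunday of each month.
2nd Sunday of February 2016: 2016-02-14.
2nd Sunday of March 2016: 2016-03-13.
2nd Sunday of April 2016: 2016-04-10.

2016-02-14, 2016-03-13, 2016-04-10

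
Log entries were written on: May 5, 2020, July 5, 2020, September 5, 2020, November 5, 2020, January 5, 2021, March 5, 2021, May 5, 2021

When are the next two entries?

July 5, 2021; September 5, 2021

Gaps: 61, 62, 61, 61, 59, 61 days — not constant. Every event is on the 5th of the month.
Pattern: the 5th of every 2 months.
July 2021: July 5, 2021.
Next: September 2021 → September 5, 2021.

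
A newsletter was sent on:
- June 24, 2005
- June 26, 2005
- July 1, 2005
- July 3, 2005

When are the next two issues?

July 8, 2005; July 10, 2005

The gap pattern 2, 5, 2 repeats every 2 events.
These are the Fridays and Sundays of each week.
Next Friday: July 8, 2005.
The following Sunday is July 10, 2005.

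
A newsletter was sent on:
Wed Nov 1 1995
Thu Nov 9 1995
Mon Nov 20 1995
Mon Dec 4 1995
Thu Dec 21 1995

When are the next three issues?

Wed Jan 10 1996, Fri Feb 2 1996, Wed Feb 28 1996

Gaps: 8, 11, 14, 17 days — each gap is 3 larger than the previous one.
Next gap: 20 days. Thu Dec 21 1995 + 20 days = Wed Jan 10 1996.
Next gap: 23 days. Wed Jan 10 1996 + 23 days = Fri Feb 2 1996.
Next gap: 26 days. Fri Feb 2 1996 + 26 days = Wed Feb 28 1996.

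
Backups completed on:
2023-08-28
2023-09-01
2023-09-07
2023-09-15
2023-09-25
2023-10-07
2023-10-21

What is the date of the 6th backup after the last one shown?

2024-02-24

Intervals are 4, 6, 8, 10, 12, 14 days — an arithmetic progression with common difference 2.
Next gap: 16 days. 2023-10-21 + 16 days = 2023-11-06.
Next gap: 18 days. 2023-11-06 + 18 days = 2023-11-24.
Next gap: 20 days. 2023-11-24 + 20 days = 2023-12-14.
Next gap: 22 days. 2023-12-14 + 22 days = 2024-01-05.
Next gap: 24 days. 2024-01-05 + 24 days = 2024-01-29.
Next gap: 26 days. 2024-01-29 + 26 days = 2024-02-24.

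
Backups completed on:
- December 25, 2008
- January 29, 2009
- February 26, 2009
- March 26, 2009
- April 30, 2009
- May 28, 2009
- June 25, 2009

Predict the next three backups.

These are Thursdays with 35, 28, 28, 35, 28, 28-day gaps.
Each is the final Thursday of its month — January 29, 2009 is past the 28th, so '4th Thursday' doesn't fit.
July 2009 ends with Thursday July 30, 2009.
August 2009 ends with Thursday August 27, 2009.
September 2009 ends with Thursday September 24, 2009.

July 30, 2009; August 27, 2009; September 24, 2009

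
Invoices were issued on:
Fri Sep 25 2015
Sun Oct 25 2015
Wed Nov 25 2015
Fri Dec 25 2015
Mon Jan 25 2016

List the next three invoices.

Thu Feb 25 2016, Fri Mar 25 2016, Mon Apr 25 2016

Each date is the 25th; the gaps (30, 31, 30, 31) track the month lengths.
The rule is the 25th of each month.
February 2016: Thu Feb 25 2016.
Next: March 2016 → Fri Mar 25 2016.
April 2016: Mon Apr 25 2016.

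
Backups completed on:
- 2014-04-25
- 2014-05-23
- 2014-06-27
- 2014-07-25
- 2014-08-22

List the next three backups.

2014-09-26, 2014-10-24, 2014-11-28

All dates are Fridays, 28, 35, 28, 28 days apart.
Specifically, the 4th Friday of each month.
September 2014 — 4th Friday is 2014-09-26.
October 2014 — 4th Friday is 2014-10-24.
4th Friday of November 2014: 2014-11-28.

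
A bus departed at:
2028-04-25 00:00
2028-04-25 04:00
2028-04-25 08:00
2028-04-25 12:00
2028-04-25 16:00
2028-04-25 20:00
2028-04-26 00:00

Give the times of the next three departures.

2028-04-26 04:00, 2028-04-26 08:00, 2028-04-26 12:00

Gaps: 4, 4, 4, 4, 4, 4 hours — each event is 4 hours after the previous one.
2028-04-26 00:00 + 4 h = 2028-04-26 04:00.
2028-04-26 04:00 + 4 h = 2028-04-26 08:00.
2028-04-26 08:00 + 4 h = 2028-04-26 12:00.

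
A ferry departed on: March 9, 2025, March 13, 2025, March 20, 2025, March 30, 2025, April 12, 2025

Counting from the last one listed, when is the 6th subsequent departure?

Gaps: 4, 7, 10, 13 days — each gap is 3 larger than the previous one.
Next gap: 16 days. April 12, 2025 + 16 days = April 28, 2025.
Next gap: 19 days. April 28, 2025 + 19 days = May 17, 2025.
Next gap: 22 days. May 17, 2025 + 22 days = June 8, 2025.
Next gap: 25 days. June 8, 2025 + 25 days = July 3, 2025.
Next gap: 28 days. July 3, 2025 + 28 days = July 31, 2025.
Next gap: 31 days. July 31, 2025 + 31 days = August 31, 2025.

August 31, 2025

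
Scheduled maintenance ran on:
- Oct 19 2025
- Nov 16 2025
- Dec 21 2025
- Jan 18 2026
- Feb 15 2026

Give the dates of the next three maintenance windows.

All dates are Sundays, 28, 35, 28, 28 days apart.
Specifically, the 3rd Sunday of each month.
March 2026 — 3rd Sunday is Mar 15 2026.
April 2026 — 3rd Sunday is Apr 19 2026.
May 2026 — 3rd Sunday is May 17 2026.

Mar 15 2026, Apr 19 2026, May 17 2026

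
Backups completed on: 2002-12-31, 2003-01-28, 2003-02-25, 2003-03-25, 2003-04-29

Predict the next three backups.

2003-05-27, 2003-06-24, 2003-07-29

These are Tuesdays with 28, 28, 28, 35-day gaps.
Each is the final Tuesday of its month — 2002-12-31 is past the 28th, so '4th Tuesday' doesn't fit.
May 2003 ends with Tuesday 2003-05-27.
June 2003 ends with Tuesday 2003-06-24.
July 2003 ends with Tuesday 2003-07-29.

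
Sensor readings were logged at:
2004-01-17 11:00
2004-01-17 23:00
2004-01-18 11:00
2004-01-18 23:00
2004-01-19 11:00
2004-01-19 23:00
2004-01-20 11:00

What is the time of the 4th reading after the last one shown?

The interval is a steady 12 hours (12, 12, 12, 12, 12, 12).
2004-01-20 11:00 + 12 h = 2004-01-20 23:00.
2004-01-20 23:00 + 12 h = 2004-01-21 11:00.
2004-01-21 11:00 + 12 h = 2004-01-21 23:00.
2004-01-21 23:00 + 12 h = 2004-01-22 11:00.

2004-01-22 11:00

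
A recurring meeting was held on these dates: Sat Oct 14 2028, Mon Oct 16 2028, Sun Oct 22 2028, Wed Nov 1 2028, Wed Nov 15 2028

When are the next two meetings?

The spacing grows by 4 each time: 2, 6, 10, 14 days.
Next gap: 18 days. Wed Nov 15 2028 + 18 days = Sun Dec 3 2028.
Next gap: 22 days. Sun Dec 3 2028 + 22 days = Mon Dec 25 2028.

Sun Dec 3 2028, Mon Dec 25 2028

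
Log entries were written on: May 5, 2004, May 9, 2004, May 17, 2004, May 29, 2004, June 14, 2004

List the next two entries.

Intervals are 4, 8, 12, 16 days — an arithmetic progression with common difference 4.
Next gap: 20 days. June 14, 2004 + 20 days = July 4, 2004.
Next gap: 24 days. July 4, 2004 + 24 days = July 28, 2004.

July 4, 2004; July 28, 2004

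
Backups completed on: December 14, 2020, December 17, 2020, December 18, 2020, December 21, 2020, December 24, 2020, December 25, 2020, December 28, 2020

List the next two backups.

Gaps: 3, 1, 3, 3, 1, 3 days — not constant, but cyclic with period 3.
The events fall on every Monday, Thursday and Friday.
Next Thursday: December 31, 2020.
The following Friday is January 1, 2021.

December 31, 2020; January 1, 2021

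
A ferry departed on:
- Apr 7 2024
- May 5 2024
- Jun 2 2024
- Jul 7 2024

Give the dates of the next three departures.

Aug 4 2024, Sep 1 2024, Oct 6 2024

These are Sundays at 28- or 35-day spacing (28, 28, 35).
The pattern: 1st Sunday of the month.
1st Sunday of August 2024: Aug 4 2024.
1st Sunday of September 2024: Sep 1 2024.
1st Sunday of October 2024: Oct 6 2024.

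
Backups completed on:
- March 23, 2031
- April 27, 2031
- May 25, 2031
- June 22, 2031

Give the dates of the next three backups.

July 27, 2031; August 24, 2031; September 28, 2031

Gaps: 35, 28, 28 days — a mix of 28 and 35. Every date is a Sunday.
Each is the 4th Sunday of its month.
4th Sunday of July 2031: July 27, 2031.
4th Sunday of August 2031: August 24, 2031.
4th Sunday of September 2031: September 28, 2031.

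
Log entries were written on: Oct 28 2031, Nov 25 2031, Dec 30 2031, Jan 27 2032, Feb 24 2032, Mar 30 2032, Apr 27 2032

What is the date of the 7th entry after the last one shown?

These are Tuesdays with 28, 35, 28, 28, 35, 28-day gaps.
Each is the final Tuesday of its month — Dec 30 2031 is past the 28th, so '4th Tuesday' doesn't fit.
Last Tuesday of May 2032: May 25 2032.
Last Tuesday of June 2032: Jun 29 2032.
July 2032 ends with Tuesday Jul 27 2032.
August 2032 ends with Tuesday Aug 31 2032.
September 2032 ends with Tuesday Sep 28 2032.
Last Tuesday of October 2032: Oct 26 2032.
November 2032 ends with Tuesday Nov 30 2032.

Nov 30 2032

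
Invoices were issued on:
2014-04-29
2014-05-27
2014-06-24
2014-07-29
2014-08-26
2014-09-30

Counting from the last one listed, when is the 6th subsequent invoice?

2015-03-31

All Tuesdays; the gaps (28, 28, 35, 28, 35) vary with month length.
This is the last Tuesday of each month.
Last Tuesday of October 2014: 2014-10-28.
November 2014 ends with Tuesday 2014-11-25.
December 2014 ends with Tuesday 2014-12-30.
January 2015 ends with Tuesday 2015-01-27.
February 2015 ends with Tuesday 2015-02-24.
Last Tuesday of March 2015: 2015-03-31.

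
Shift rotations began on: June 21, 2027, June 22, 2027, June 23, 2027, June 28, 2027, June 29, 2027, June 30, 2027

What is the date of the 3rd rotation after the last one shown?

Every event lands on a Monday or Tuesday or Wednesday (gaps cycle 1, 1, 5, 1, 1).
So the schedule is: every Monday, Tuesday and Wednesday.
Next Monday: July 5, 2027.
Next Tuesday: July 6, 2027.
Next Wednesday: July 7, 2027.

July 7, 2027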